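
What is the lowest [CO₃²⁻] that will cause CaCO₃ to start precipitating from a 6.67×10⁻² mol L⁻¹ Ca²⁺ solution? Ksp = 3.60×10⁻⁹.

5.40×10⁻⁸ M

A salt starts to precipitate once the ion product Q reaches its Ksp.
CaCO₃(s) ⇌ Ca²⁺(aq) + CO₃²⁻(aq)
Ksp = [Ca²⁺][CO₃²⁻] = [CO₃²⁻](6.67×10⁻²)
[CO₃²⁻] = 3.60×10⁻⁹ / (6.67×10⁻²) = 5.40×10⁻⁸
[CO₃²⁻] = 5.40×10⁻⁸ mol L⁻¹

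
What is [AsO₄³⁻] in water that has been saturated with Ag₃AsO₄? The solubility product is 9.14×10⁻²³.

1.36×10⁻⁶ M

Ag₃AsO₄(s) ⇌ 3 Ag⁺(aq) + AsO₄³⁻(aq)
If s mol/L of Ag₃AsO₄ dissolves, [Ag⁺] = 3s and [AsO₄³⁻] = s.
Ksp = [Ag⁺]^3[AsO₄³⁻] = (3s)^3 · s = 27s^4 = 9.14×10⁻²³
s = 1.36×10⁻⁶ mol L⁻¹
[AsO₄³⁻] = s = 1.36×10⁻⁶ mol L⁻¹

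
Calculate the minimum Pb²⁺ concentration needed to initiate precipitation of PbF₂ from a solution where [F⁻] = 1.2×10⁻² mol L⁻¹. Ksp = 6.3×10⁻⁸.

4.4×10⁻⁴ M

Precipitation begins when Q = Ksp.
PbF₂(s) ⇌ Pb²⁺(aq) + 2 F⁻(aq)
Ksp = [Pb²⁺][F⁻]^2 = [Pb²⁺](1.2×10⁻²)^2
[Pb²⁺] = 6.3×10⁻⁸ / (1.2×10⁻²)^2 = 4.4×10⁻⁴
[Pb²⁺] = 4.4×10⁻⁴ mol L⁻¹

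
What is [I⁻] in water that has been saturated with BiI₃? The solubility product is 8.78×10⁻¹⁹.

4.03×10⁻⁵ M

BiI₃(s) ⇌ Bi³⁺(aq) + 3 I⁻(aq)
Let s be the molar solubility. Then [Bi³⁺] = s and [I⁻] = 3s.
Ksp = [Bi³⁺][I⁻]^3 = s · (3s)^3 = 27s^4 = 8.78×10⁻¹⁹
s = 1.34×10⁻⁵ mol/L
[I⁻] = 3s = 4.03×10⁻⁵ mol/L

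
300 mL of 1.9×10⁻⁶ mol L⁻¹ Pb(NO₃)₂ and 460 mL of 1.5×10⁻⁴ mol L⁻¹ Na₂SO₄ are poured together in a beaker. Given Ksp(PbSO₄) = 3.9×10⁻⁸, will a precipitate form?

No

After mixing, V = 300 mL + 460 mL = 760 mL.
[Pb²⁺] = (1.9×10⁻⁶)(300)/760 = 7.5×10⁻⁷ mol L⁻¹
[SO₄²⁻] = (1.5×10⁻⁴)(460)/760 = 9.1×10⁻⁵ mol L⁻¹
Q = [Pb²⁺][SO₄²⁻] = 6.8×10⁻¹¹
Q < Ksp (6.8×10⁻¹¹ vs 3.9×10⁻⁸); the solution remains unsaturated and no precipitate forms.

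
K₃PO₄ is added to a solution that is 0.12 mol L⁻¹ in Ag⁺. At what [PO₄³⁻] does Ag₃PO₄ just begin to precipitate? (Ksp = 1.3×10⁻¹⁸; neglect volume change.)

The threshold for precipitation is Q = Ksp.
Ag₃PO₄(s) ⇌ 3 Ag⁺(aq) + PO₄³⁻(aq)
Ksp = [Ag⁺]^3[PO₄³⁻] = [PO₄³⁻](0.12)^3
[PO₄³⁻] = 1.3×10⁻¹⁸ / (0.12)^3 = 7.5×10⁻¹⁶
[PO₄³⁻] = 7.5×10⁻¹⁶ mol L⁻¹

7.5×10⁻¹⁶ M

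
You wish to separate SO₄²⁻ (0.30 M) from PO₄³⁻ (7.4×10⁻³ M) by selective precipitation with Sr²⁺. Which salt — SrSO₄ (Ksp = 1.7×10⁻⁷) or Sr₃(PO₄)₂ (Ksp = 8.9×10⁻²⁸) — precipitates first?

Precipitation begins when Q = Ksp.
For SrSO₄: [Sr²⁺] = (Ksp/[SO₄²⁻]) = 5.7×10⁻⁷ M
For Sr₃(PO₄)₂: [Sr²⁺] = (Ksp/[PO₄³⁻]^2)^(1/3) = 2.5×10⁻⁸ M
The smaller threshold [Sr²⁺] is reached first, so Sr₃(PO₄)₂ precipitates first.

Sr₃(PO₄)₂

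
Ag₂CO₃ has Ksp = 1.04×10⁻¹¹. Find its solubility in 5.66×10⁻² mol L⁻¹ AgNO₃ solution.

3.25×10⁻⁹ M

Ag₂CO₃(s) ⇌ 2 Ag⁺(aq) + CO₃²⁻(aq)
Ag⁺ is already present at 5.66×10⁻² mol L⁻¹. If s mol/L of Ag₂CO₃ dissolves, [CO₃²⁻] = s while [Ag⁺] ≈ 5.66×10⁻² mol L⁻¹.
Ksp = [Ag⁺]^2[CO₃²⁻] = (5.66×10⁻²)^2s
s = 1.04×10⁻¹¹ / (5.66×10⁻²)^2 = 3.25×10⁻⁹
s = 3.25×10⁻⁹ mol L⁻¹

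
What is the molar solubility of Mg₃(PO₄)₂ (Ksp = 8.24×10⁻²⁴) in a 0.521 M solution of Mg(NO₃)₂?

Mg₃(PO₄)₂(s) ⇌ 3 Mg²⁺(aq) + 2 PO₄³⁻(aq)
Mg²⁺ is already present at 0.521 M. If s mol/L of Mg₃(PO₄)₂ dissolves, [PO₄³⁻] = 2s while [Mg²⁺] ≈ 0.521 M.
Ksp = [Mg²⁺]^3[PO₄³⁻]^2 = (0.521)^3(2s)^2
(2s)^2 = 8.24×10⁻²⁴ / (0.521)^3 = 5.83×10⁻²³
s = 3.82×10⁻¹² M

3.82×10⁻¹² M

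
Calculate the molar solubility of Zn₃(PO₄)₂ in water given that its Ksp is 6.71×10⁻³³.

1.44×10⁻⁷ M

Zn₃(PO₄)₂(s) ⇌ 3 Zn²⁺(aq) + 2 PO₄³⁻(aq)
Let s be the molar solubility. Then [Zn²⁺] = 3s and [PO₄³⁻] = 2s.
Ksp = [Zn²⁺]^3[PO₄³⁻]^2 = (3s)^3 · (2s)^2 = 108s^5
108s^5 = 6.71×10⁻³³  ⇒  s^5 = 6.21×10⁻³⁵
s = (6.21×10⁻³⁵)^(1/5) = 1.44×10⁻⁷ mol L⁻¹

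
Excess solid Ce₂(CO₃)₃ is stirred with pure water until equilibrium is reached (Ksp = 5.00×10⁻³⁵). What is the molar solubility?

5.41×10⁻⁸ M

Ce₂(CO₃)₃(s) ⇌ 2 Ce³⁺(aq) + 3 CO₃²⁻(aq)
With molar solubility s: [Ce³⁺] = 2s, [CO₃²⁻] = 3s.
Ksp = [Ce³⁺]^2[CO₃²⁻]^3 = (2s)^2 · (3s)^3 = 108s^5
108s^5 = 5.00×10⁻³⁵  ⇒  s^5 = 4.63×10⁻³⁷
s = 5.41×10⁻⁸ mol L⁻¹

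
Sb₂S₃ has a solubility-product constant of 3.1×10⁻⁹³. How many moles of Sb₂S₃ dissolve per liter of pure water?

Sb₂S₃(s) ⇌ 2 Sb³⁺(aq) + 3 S²⁻(aq)
Call the molar solubility s, so that [Sb³⁺] = 2s and [S²⁻] = 3s.
Ksp = [Sb³⁺]^2[S²⁻]^3 = (2s)^2 · (3s)^3 = 108s^5
108s^5 = 3.1×10⁻⁹³  ⇒  s^5 = 2.9×10⁻⁹⁵
Taking the 5th root, s = 1.2×10⁻¹⁹ mol L⁻¹.

1.2×10⁻¹⁹ M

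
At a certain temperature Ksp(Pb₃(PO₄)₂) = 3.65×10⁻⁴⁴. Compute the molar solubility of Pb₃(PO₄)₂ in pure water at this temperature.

Pb₃(PO₄)₂(s) ⇌ 3 Pb²⁺(aq) + 2 PO₄³⁻(aq)
Call the molar solubility s, so that [Pb²⁺] = 3s and [PO₄³⁻] = 2s.
Ksp = [Pb²⁺]^3[PO₄³⁻]^2 = (3s)^3 · (2s)^2 = 108s^5
108s^5 = 3.65×10⁻⁴⁴  ⇒  s^5 = 3.38×10⁻⁴⁶
s = (3.38×10⁻⁴⁶)^(1/5) = 8.05×10⁻¹⁰ mol L⁻¹

8.05×10⁻¹⁰ M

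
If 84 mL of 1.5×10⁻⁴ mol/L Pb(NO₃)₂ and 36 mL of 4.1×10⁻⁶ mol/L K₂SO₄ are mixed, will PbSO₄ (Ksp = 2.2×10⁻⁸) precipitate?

No

The combined volume is 120 mL.
[Pb²⁺] = (1.5×10⁻⁴)(84)/120 = 1.1×10⁻⁴ mol/L
[SO₄²⁻] = (4.1×10⁻⁶)(36)/120 = 1.2×10⁻⁶ mol/L
Q = [Pb²⁺][SO₄²⁻] = 1.3×10⁻¹⁰
Since Q (1.3×10⁻¹⁰) is less than Ksp (2.2×10⁻⁸), no PbSO₄ precipitates.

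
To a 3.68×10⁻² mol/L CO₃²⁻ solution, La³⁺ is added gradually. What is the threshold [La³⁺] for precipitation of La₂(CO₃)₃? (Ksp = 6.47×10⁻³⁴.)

3.60×10⁻¹⁵ M

A salt starts to precipitate once the ion product Q reaches its Ksp.
La₂(CO₃)₃(s) ⇌ 2 La³⁺(aq) + 3 CO₃²⁻(aq)
Ksp = [La³⁺]^2[CO₃²⁻]^3 = [La³⁺]^2(3.68×10⁻²)^3
[La³⁺]^2 = 6.47×10⁻³⁴ / (3.68×10⁻²)^3 = 1.30×10⁻²⁹
[La³⁺] = 3.60×10⁻¹⁵ mol/L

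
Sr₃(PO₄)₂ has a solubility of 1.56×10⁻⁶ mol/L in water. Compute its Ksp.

Ksp = 9.98×10⁻²⁸

Sr₃(PO₄)₂(s) ⇌ 3 Sr²⁺(aq) + 2 PO₄³⁻(aq)
Call the molar solubility s, so that [Sr²⁺] = 3s and [PO₄³⁻] = 2s.
Ksp = [Sr²⁺]^3[PO₄³⁻]^2 = (3s)^3 · (2s)^2 = 108s^5
Ksp = 108 × (1.56×10⁻⁶)^5 = 9.98×10⁻²⁸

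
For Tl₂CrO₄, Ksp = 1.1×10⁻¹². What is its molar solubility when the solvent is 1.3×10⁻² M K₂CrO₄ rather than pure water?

Tl₂CrO₄(s) ⇌ 2 Tl⁺(aq) + CrO₄²⁻(aq)
The solution already contains CrO₄²⁻ at 1.3×10⁻² M. Let s be the molar solubility of Tl₂CrO₄.
[CrO₄²⁻] ≈ 1.3×10⁻² M (common ion dominates); [Tl⁺] = 2s.
Ksp = [Tl⁺]^2[CrO₄²⁻] = (2s)^2(1.3×10⁻²)
(2s)^2 = 1.1×10⁻¹² / (1.3×10⁻²) = 8.5×10⁻¹¹
s = 4.6×10⁻⁶ M

4.6×10⁻⁶ M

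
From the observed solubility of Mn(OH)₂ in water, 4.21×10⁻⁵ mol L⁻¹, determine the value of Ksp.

Ksp = 2.98×10⁻¹³

Mn(OH)₂(s) ⇌ Mn²⁺(aq) + 2 OH⁻(aq)
If s mol/L of Mn(OH)₂ dissolves, [Mn²⁺] = s and [OH⁻] = 2s.
Ksp = [Mn²⁺][OH⁻]^2 = s · (2s)^2 = 4s^3
Ksp = 4 × (4.21×10⁻⁵)^3 = 2.98×10⁻¹³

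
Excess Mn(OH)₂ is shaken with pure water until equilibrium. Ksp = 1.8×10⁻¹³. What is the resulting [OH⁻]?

Mn(OH)₂(s) ⇌ Mn²⁺(aq) + 2 OH⁻(aq)
With molar solubility s: [Mn²⁺] = s, [OH⁻] = 2s.
Ksp = [Mn²⁺][OH⁻]^2 = s · (2s)^2 = 4s^3 = 1.8×10⁻¹³
s = 3.6×10⁻⁵ mol L⁻¹
[OH⁻] = 2s = 7.1×10⁻⁵ mol L⁻¹

7.1×10⁻⁵ M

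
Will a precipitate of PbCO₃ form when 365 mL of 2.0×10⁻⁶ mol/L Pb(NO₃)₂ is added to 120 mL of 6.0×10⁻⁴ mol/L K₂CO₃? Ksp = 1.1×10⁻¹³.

Total volume after mixing = 365 + 120 = 485 mL.
[Pb²⁺] = (2.0×10⁻⁶)(365)/485 = 1.5×10⁻⁶ mol/L
[CO₃²⁻] = (6.0×10⁻⁴)(120)/485 = 1.5×10⁻⁴ mol/L
Q = [Pb²⁺][CO₃²⁻] = 2.2×10⁻¹⁰
Since Q (2.2×10⁻¹⁰) exceeds Ksp (1.1×10⁻¹³), PbCO₃ will precipitate.

Yes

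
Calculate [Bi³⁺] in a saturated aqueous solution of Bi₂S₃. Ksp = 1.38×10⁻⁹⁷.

Bi₂S₃(s) ⇌ 2 Bi³⁺(aq) + 3 S²⁻(aq)
With molar solubility s: [Bi³⁺] = 2s, [S²⁻] = 3s.
Ksp = [Bi³⁺]^2[S²⁻]^3 = (2s)^2 · (3s)^3 = 108s^5 = 1.38×10⁻⁹⁷
s = 1.66×10⁻²⁰ mol L⁻¹
[Bi³⁺] = 2s = 3.33×10⁻²⁰ mol L⁻¹

3.33×10⁻²⁰ M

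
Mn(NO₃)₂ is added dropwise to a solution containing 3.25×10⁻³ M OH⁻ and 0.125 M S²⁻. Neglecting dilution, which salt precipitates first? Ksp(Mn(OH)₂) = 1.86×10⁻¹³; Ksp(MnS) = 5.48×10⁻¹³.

Precipitation begins when Q = Ksp.
For Mn(OH)₂: [Mn²⁺] = (Ksp/[OH⁻]^2) = 1.76×10⁻⁸ M
For MnS: [Mn²⁺] = (Ksp/[S²⁻]) = 4.38×10⁻¹² M
Since MnS needs less Mn²⁺ to reach saturation, it precipitates first.

MnS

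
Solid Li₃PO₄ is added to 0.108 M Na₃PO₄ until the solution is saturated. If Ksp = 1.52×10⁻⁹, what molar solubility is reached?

8.05×10⁻⁴ M

Li₃PO₄(s) ⇌ 3 Li⁺(aq) + PO₄³⁻(aq)
Let s be the solubility of Li₃PO₄ here. The common ion gives [PO₄³⁻] ≈ 0.108 M, and [Li⁺] = 3s.
Ksp = [Li⁺]^3[PO₄³⁻] = (3s)^3(0.108)
(3s)^3 = 1.52×10⁻⁹ / (0.108) = 1.41×10⁻⁸
s = 8.05×10⁻⁴ M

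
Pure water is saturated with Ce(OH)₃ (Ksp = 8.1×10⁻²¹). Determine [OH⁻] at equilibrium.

1.2×10⁻⁵ M

Ce(OH)₃(s) ⇌ Ce³⁺(aq) + 3 OH⁻(aq)
If s mol/L of Ce(OH)₃ dissolves, [Ce³⁺] = s and [OH⁻] = 3s.
Ksp = [Ce³⁺][OH⁻]^3 = s · (3s)^3 = 27s^4 = 8.1×10⁻²¹
s = 4.2×10⁻⁶ mol/L
[OH⁻] = 3s = 1.2×10⁻⁵ mol/L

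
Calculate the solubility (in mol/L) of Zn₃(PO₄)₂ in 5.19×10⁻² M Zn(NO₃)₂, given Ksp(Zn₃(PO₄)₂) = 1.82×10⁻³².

5.70×10⁻¹⁵ M

Zn₃(PO₄)₂(s) ⇌ 3 Zn²⁺(aq) + 2 PO₄³⁻(aq)
Zn²⁺ is already present at 5.19×10⁻² M. If s mol/L of Zn₃(PO₄)₂ dissolves, [PO₄³⁻] = 2s while [Zn²⁺] ≈ 5.19×10⁻² M.
Ksp = [Zn²⁺]^3[PO₄³⁻]^2 = (5.19×10⁻²)^3(2s)^2
(2s)^2 = 1.82×10⁻³² / (5.19×10⁻²)^3 = 1.30×10⁻²⁸
s = 5.70×10⁻¹⁵ M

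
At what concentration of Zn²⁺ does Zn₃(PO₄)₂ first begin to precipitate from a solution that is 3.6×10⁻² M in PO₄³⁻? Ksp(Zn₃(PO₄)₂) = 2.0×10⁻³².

2.5×10⁻¹⁰ M

Each salt precipitates once Q = Ksp for that salt.
Zn₃(PO₄)₂(s) ⇌ 3 Zn²⁺(aq) + 2 PO₄³⁻(aq)
Ksp = [Zn²⁺]^3[PO₄³⁻]^2 = [Zn²⁺]^3(3.6×10⁻²)^2
[Zn²⁺]^3 = 2.0×10⁻³² / (3.6×10⁻²)^2 = 1.5×10⁻²⁹
[Zn²⁺] = 2.5×10⁻¹⁰ M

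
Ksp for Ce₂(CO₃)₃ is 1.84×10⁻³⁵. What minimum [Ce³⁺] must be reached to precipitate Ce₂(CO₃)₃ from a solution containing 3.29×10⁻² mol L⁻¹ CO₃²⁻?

Precipitation begins when Q = Ksp.
Ce₂(CO₃)₃(s) ⇌ 2 Ce³⁺(aq) + 3 CO₃²⁻(aq)
Ksp = [Ce³⁺]^2[CO₃²⁻]^3 = [Ce³⁺]^2(3.29×10⁻²)^3
[Ce³⁺]^2 = 1.84×10⁻³⁵ / (3.29×10⁻²)^3 = 5.17×10⁻³¹
[Ce³⁺] = 7.19×10⁻¹⁶ mol L⁻¹

7.19×10⁻¹⁶ M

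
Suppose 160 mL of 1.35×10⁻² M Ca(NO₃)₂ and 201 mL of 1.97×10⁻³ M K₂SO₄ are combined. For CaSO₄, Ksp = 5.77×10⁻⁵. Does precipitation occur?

After mixing, V = 160 mL + 201 mL = 361 mL.
[Ca²⁺] = (1.35×10⁻²)(160)/361 = 5.98×10⁻³ M
[SO₄²⁻] = (1.97×10⁻³)(201)/361 = 1.10×10⁻³ M
Q = [Ca²⁺][SO₄²⁻] = 6.56×10⁻⁶
Since Q (6.56×10⁻⁶) is less than Ksp (5.77×10⁻⁵), no CaSO₄ precipitates.

No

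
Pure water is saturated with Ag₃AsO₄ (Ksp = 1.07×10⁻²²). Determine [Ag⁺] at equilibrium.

4.23×10⁻⁶ M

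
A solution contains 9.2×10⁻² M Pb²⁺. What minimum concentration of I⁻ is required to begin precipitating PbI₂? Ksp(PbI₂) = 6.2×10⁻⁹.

The threshold for precipitation is Q = Ksp.
PbI₂(s) ⇌ Pb²⁺(aq) + 2 I⁻(aq)
Ksp = [Pb²⁺][I⁻]^2 = [I⁻]^2(9.2×10⁻²)
[I⁻]^2 = 6.2×10⁻⁹ / (9.2×10⁻²) = 6.7×10⁻⁸
[I⁻] = 2.6×10⁻⁴ M

2.6×10⁻⁴ M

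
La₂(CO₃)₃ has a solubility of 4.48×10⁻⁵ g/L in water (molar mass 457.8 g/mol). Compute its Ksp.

Molar solubility s = (4.48×10⁻⁵ g/L) / (457.8 g/mol) = 9.7859×10⁻⁸ mol/L
La₂(CO₃)₃(s) ⇌ 2 La³⁺(aq) + 3 CO₃²⁻(aq)
Let s be the molar solubility. Then [La³⁺] = 2s and [CO₃²⁻] = 3s.
Ksp = [La³⁺]^2[CO₃²⁻]^3 = (2s)^2 · (3s)^3 = 108s^5
Ksp = 108 × (9.7859×10⁻⁸)^5 = 9.69×10⁻³⁴

Ksp = 9.69×10⁻³⁴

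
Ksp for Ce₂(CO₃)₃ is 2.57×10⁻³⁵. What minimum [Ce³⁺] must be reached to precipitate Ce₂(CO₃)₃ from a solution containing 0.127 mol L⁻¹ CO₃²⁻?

Precipitation of each salt begins when its ion product equals Ksp.
Ce₂(CO₃)₃(s) ⇌ 2 Ce³⁺(aq) + 3 CO₃²⁻(aq)
Ksp = [Ce³⁺]^2[CO₃²⁻]^3 = [Ce³⁺]^2(0.127)^3
[Ce³⁺]^2 = 2.57×10⁻³⁵ / (0.127)^3 = 1.25×10⁻³²
[Ce³⁺] = 1.12×10⁻¹⁶ mol L⁻¹

1.12×10⁻¹⁶ M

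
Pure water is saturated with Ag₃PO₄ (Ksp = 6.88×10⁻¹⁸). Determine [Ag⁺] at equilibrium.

Ag₃PO₄(s) ⇌ 3 Ag⁺(aq) + PO₄³⁻(aq)
If s mol/L of Ag₃PO₄ dissolves, [Ag⁺] = 3s and [PO₄³⁻] = s.
Ksp = [Ag⁺]^3[PO₄³⁻] = (3s)^3 · s = 27s^4 = 6.88×10⁻¹⁸
s = 2.25×10⁻⁵ mol L⁻¹
[Ag⁺] = 3s = 6.74×10⁻⁵ mol L⁻¹

6.74×10⁻⁵ M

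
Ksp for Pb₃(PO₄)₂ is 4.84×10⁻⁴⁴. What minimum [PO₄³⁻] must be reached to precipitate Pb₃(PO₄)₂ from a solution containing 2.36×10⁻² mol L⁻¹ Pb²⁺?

6.07×10⁻²⁰ M

A salt starts to precipitate once the ion product Q reaches its Ksp.
Pb₃(PO₄)₂(s) ⇌ 3 Pb²⁺(aq) + 2 PO₄³⁻(aq)
Ksp = [Pb²⁺]^3[PO₄³⁻]^2 = [PO₄³⁻]^2(2.36×10⁻²)^3
[PO₄³⁻]^2 = 4.84×10⁻⁴⁴ / (2.36×10⁻²)^3 = 3.68×10⁻³⁹
[PO₄³⁻] = 6.07×10⁻²⁰ mol L⁻¹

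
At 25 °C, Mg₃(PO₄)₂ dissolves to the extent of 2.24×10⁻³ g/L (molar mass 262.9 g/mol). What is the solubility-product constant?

Ksp = 4.85×10⁻²⁴

Molar solubility s = (2.24×10⁻³ g/L) / (262.9 g/mol) = 8.5203×10⁻⁶ mol/L
Mg₃(PO₄)₂(s) ⇌ 3 Mg²⁺(aq) + 2 PO₄³⁻(aq)
With molar solubility s: [Mg²⁺] = 3s, [PO₄³⁻] = 2s.
Ksp = [Mg²⁺]^3[PO₄³⁻]^2 = (3s)^3 · (2s)^2 = 108s^5
Ksp = 108 × (8.5203×10⁻⁶)^5 = 4.85×10⁻²⁴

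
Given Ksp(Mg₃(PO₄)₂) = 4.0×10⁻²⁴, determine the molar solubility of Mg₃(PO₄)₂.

Mg₃(PO₄)₂(s) ⇌ 3 Mg²⁺(aq) + 2 PO₄³⁻(aq)
If s mol/L of Mg₃(PO₄)₂ dissolves, [Mg²⁺] = 3s and [PO₄³⁻] = 2s.
Ksp = [Mg²⁺]^3[PO₄³⁻]^2 = (3s)^3 · (2s)^2 = 108s^5
108s^5 = 4.0×10⁻²⁴  ⇒  s^5 = 3.7×10⁻²⁶
s = 8.2×10⁻⁶ M

8.2×10⁻⁶ M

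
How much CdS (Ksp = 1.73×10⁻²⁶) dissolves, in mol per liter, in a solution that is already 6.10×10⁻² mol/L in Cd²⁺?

CdS(s) ⇌ Cd²⁺(aq) + S²⁻(aq)
Let s be the solubility of CdS here. The common ion gives [Cd²⁺] ≈ 6.10×10⁻² mol/L, and [S²⁻] = s.
Ksp = [Cd²⁺][S²⁻] = (6.10×10⁻²)s
s = 1.73×10⁻²⁶ / (6.10×10⁻²) = 2.84×10⁻²⁵
s = 2.84×10⁻²⁵ mol/L

2.84×10⁻²⁵ M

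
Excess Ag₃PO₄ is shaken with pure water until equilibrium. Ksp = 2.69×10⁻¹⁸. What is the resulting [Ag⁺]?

5.33×10⁻⁵ M

Ag₃PO₄(s) ⇌ 3 Ag⁺(aq) + PO₄³⁻(aq)
Let s be the molar solubility. Then [Ag⁺] = 3s and [PO₄³⁻] = s.
Ksp = [Ag⁺]^3[PO₄³⁻] = (3s)^3 · s = 27s^4 = 2.69×10⁻¹⁸
s = 1.78×10⁻⁵ M
[Ag⁺] = 3s = 5.33×10⁻⁵ M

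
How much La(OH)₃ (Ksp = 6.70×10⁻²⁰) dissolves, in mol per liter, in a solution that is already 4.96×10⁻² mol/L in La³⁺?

La(OH)₃(s) ⇌ La³⁺(aq) + 3 OH⁻(aq)
Let s be the solubility of La(OH)₃ here. The common ion gives [La³⁺] ≈ 4.96×10⁻² mol/L, and [OH⁻] = 3s.
Ksp = [La³⁺][OH⁻]^3 = (4.96×10⁻²)(3s)^3
(3s)^3 = 6.70×10⁻²⁰ / (4.96×10⁻²) = 1.35×10⁻¹⁸
s = 3.68×10⁻⁷ mol/L

3.68×10⁻⁷ M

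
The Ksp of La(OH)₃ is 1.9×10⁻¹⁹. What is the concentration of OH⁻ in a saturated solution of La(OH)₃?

La(OH)₃(s) ⇌ La³⁺(aq) + 3 OH⁻(aq)
With molar solubility s: [La³⁺] = s, [OH⁻] = 3s.
Ksp = [La³⁺][OH⁻]^3 = s · (3s)^3 = 27s^4 = 1.9×10⁻¹⁹
s = 9.2×10⁻⁶ mol L⁻¹
[OH⁻] = 3s = 2.7×10⁻⁵ mol L⁻¹

2.7×10⁻⁵ M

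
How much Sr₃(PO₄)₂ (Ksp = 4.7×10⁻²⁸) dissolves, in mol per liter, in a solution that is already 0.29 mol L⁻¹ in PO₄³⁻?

5.9×10⁻¹⁰ M

Sr₃(PO₄)₂(s) ⇌ 3 Sr²⁺(aq) + 2 PO₄³⁻(aq)
Let s be the solubility of Sr₃(PO₄)₂ here. The common ion gives [PO₄³⁻] ≈ 0.29 mol L⁻¹, and [Sr²⁺] = 3s.
Ksp = [Sr²⁺]^3[PO₄³⁻]^2 = (3s)^3(0.29)^2
(3s)^3 = 4.7×10⁻²⁸ / (0.29)^2 = 5.6×10⁻²⁷
s = 5.9×10⁻¹⁰ mol L⁻¹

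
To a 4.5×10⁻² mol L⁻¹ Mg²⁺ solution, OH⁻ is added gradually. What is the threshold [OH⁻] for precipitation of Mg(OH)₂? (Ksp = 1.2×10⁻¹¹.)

1.6×10⁻⁵ M

The threshold for precipitation is Q = Ksp.
Mg(OH)₂(s) ⇌ Mg²⁺(aq) + 2 OH⁻(aq)
Ksp = [Mg²⁺][OH⁻]^2 = [OH⁻]^2(4.5×10⁻²)
[OH⁻]^2 = 1.2×10⁻¹¹ / (4.5×10⁻²) = 2.7×10⁻¹⁰
[OH⁻] = 1.6×10⁻⁵ mol L⁻¹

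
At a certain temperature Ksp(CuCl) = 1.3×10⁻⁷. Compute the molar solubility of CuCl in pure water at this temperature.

CuCl(s) ⇌ Cu⁺(aq) + Cl⁻(aq)
Call the molar solubility s, so that [Cu⁺] = s and [Cl⁻] = s.
Ksp = [Cu⁺][Cl⁻] = s · s = s^2
s^2 = 1.3×10⁻⁷
Taking the 2nd root, s = 3.6×10⁻⁴ mol L⁻¹.

3.6×10⁻⁴ M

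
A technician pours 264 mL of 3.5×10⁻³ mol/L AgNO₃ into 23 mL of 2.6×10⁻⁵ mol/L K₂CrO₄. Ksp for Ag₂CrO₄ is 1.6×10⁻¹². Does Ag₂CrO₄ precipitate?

Yes

The combined volume is 287 mL.
[Ag⁺] = (3.5×10⁻³)(264)/287 = 3.2×10⁻³ mol/L
[CrO₄²⁻] = (2.6×10⁻⁵)(23)/287 = 2.1×10⁻⁶ mol/L
Q = [Ag⁺]^2[CrO₄²⁻] = 2.2×10⁻¹¹
Q = 2.2×10⁻¹¹ > Ksp = 1.6×10⁻¹², so the solution is supersaturated and Ag₂CrO₄ precipitates.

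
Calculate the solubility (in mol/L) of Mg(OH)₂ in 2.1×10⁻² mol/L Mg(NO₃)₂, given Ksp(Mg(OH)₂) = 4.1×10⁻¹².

7.0×10⁻⁶ M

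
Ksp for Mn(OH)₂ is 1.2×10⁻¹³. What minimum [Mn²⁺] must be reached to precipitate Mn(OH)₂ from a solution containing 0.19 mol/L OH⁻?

3.3×10⁻¹² M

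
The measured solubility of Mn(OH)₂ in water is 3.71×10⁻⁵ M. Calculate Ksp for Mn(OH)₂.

Ksp = 2.04×10⁻¹³

Mn(OH)₂(s) ⇌ Mn²⁺(aq) + 2 OH⁻(aq)
Call the molar solubility s, so that [Mn²⁺] = s and [OH⁻] = 2s.
Ksp = [Mn²⁺][OH⁻]^2 = s · (2s)^2 = 4s^3
Ksp = 4 × (3.71×10⁻⁵)^3 = 2.04×10⁻¹³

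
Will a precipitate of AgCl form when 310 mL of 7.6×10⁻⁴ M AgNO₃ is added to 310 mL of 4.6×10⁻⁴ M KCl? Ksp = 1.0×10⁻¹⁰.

After mixing, V = 310 mL + 310 mL = 620 mL.
[Ag⁺] = (7.6×10⁻⁴)(310)/620 = 3.8×10⁻⁴ M
[Cl⁻] = (4.6×10⁻⁴)(310)/620 = 2.3×10⁻⁴ M
Q = [Ag⁺][Cl⁻] = 8.7×10⁻⁸
Because Q > Ksp (8.7×10⁻⁸ vs 1.0×10⁻¹⁰), a precipitate of AgCl forms.

Yes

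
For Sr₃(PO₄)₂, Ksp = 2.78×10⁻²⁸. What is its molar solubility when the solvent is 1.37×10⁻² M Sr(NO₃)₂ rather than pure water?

5.20×10⁻¹² M

Sr₃(PO₄)₂(s) ⇌ 3 Sr²⁺(aq) + 2 PO₄³⁻(aq)
The solution already contains Sr²⁺ at 1.37×10⁻² M. Let s be the molar solubility of Sr₃(PO₄)₂.
[Sr²⁺] ≈ 1.37×10⁻² M (common ion dominates); [PO₄³⁻] = 2s.
Ksp = [Sr²⁺]^3[PO₄³⁻]^2 = (1.37×10⁻²)^3(2s)^2
(2s)^2 = 2.78×10⁻²⁸ / (1.37×10⁻²)^3 = 1.08×10⁻²²
s = 5.20×10⁻¹² M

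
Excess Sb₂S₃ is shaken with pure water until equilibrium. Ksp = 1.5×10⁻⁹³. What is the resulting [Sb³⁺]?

Sb₂S₃(s) ⇌ 2 Sb³⁺(aq) + 3 S²⁻(aq)
For each mole of Sb₂S₃ that dissolves per liter, [Sb³⁺] = 2s and [S²⁻] = 3s; let s denote this solubility.
Ksp = [Sb³⁺]^2[S²⁻]^3 = (2s)^2 · (3s)^3 = 108s^5 = 1.5×10⁻⁹³
s = 1.1×10⁻¹⁹ mol/L
[Sb³⁺] = 2s = 2.1×10⁻¹⁹ mol/L

2.1×10⁻¹⁹ M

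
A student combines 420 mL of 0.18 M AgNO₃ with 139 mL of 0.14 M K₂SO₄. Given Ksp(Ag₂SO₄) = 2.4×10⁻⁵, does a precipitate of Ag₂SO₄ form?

Yes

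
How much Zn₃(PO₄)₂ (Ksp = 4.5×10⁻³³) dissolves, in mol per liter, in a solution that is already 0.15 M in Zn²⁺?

Zn₃(PO₄)₂(s) ⇌ 3 Zn²⁺(aq) + 2 PO₄³⁻(aq)
The solution already contains Zn²⁺ at 0.15 M. Let s be the molar solubility of Zn₃(PO₄)₂.
[Zn²⁺] ≈ 0.15 M (common ion dominates); [PO₄³⁻] = 2s.
Ksp = [Zn²⁺]^3[PO₄³⁻]^2 = (0.15)^3(2s)^2
(2s)^2 = 4.5×10⁻³³ / (0.15)^3 = 1.3×10⁻³⁰
s = 5.8×10⁻¹⁶ M

5.8×10⁻¹⁶ M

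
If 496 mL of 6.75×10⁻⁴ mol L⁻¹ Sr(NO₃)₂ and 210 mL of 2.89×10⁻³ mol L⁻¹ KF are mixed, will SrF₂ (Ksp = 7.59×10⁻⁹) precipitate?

No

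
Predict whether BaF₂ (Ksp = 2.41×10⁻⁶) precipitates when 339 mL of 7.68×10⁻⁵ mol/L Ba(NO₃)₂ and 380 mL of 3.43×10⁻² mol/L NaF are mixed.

No

The combined volume is 719 mL.
[Ba²⁺] = (7.68×10⁻⁵)(339)/719 = 3.62×10⁻⁵ mol/L
[F⁻] = (3.43×10⁻²)(380)/719 = 1.81×10⁻² mol/L
Q = [Ba²⁺][F⁻]^2 = 1.19×10⁻⁸
Q < Ksp (1.19×10⁻⁸ vs 2.41×10⁻⁶); the solution remains unsaturated and no precipitate forms.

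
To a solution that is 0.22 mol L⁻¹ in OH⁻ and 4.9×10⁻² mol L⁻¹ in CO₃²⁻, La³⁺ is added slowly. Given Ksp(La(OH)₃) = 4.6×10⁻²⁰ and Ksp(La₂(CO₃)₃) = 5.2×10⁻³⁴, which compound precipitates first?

La(OH)₃

A salt starts to precipitate once the ion product Q reaches its Ksp.
For La(OH)₃: [La³⁺] = (Ksp/[OH⁻]^3) = 4.3×10⁻¹⁸ mol L⁻¹
For La₂(CO₃)₃: [La³⁺] = (Ksp/[CO₃²⁻]^3)^(1/2) = 2.1×10⁻¹⁵ mol L⁻¹
Since La(OH)₃ needs less La³⁺ to reach saturation, it precipitates first.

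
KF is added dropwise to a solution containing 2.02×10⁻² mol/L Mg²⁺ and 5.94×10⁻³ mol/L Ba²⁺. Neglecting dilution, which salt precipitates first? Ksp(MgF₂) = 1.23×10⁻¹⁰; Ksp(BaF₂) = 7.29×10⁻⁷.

A salt starts to precipitate once the ion product Q reaches its Ksp.
For MgF₂: [F⁻] = (Ksp/[Mg²⁺])^(1/2) = 7.80×10⁻⁵ mol/L
For BaF₂: [F⁻] = (Ksp/[Ba²⁺])^(1/2) = 1.11×10⁻² mol/L
The smaller threshold [F⁻] is reached first, so MgF₂ precipitates first.

MgF₂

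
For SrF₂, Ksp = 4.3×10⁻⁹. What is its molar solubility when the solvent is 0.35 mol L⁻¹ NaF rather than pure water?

SrF₂(s) ⇌ Sr²⁺(aq) + 2 F⁻(aq)
With F⁻ already at 0.35 mol L⁻¹ and s small, take [F⁻] ≈ 0.35 mol L⁻¹ and [Sr²⁺] = s.
Ksp = [Sr²⁺][F⁻]^2 = s(0.35)^2
s = 4.3×10⁻⁹ / (0.35)^2 = 3.5×10⁻⁸
s = 3.5×10⁻⁸ mol L⁻¹

3.5×10⁻⁸ M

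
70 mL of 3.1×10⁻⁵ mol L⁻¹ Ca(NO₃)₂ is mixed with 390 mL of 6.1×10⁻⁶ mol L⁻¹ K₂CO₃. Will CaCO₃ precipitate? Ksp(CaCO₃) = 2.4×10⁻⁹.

Total volume after mixing = 70 + 390 = 460 mL.
[Ca²⁺] = (3.1×10⁻⁵)(70)/460 = 4.7×10⁻⁶ mol L⁻¹
[CO₃²⁻] = (6.1×10⁻⁶)(390)/460 = 5.2×10⁻⁶ mol L⁻¹
Q = [Ca²⁺][CO₃²⁻] = 2.4×10⁻¹¹
Q < Ksp (2.4×10⁻¹¹ vs 2.4×10⁻⁹); the solution remains unsaturated and no precipitate forms.

No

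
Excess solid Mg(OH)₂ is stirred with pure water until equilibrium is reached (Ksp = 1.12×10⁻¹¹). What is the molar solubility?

Mg(OH)₂(s) ⇌ Mg²⁺(aq) + 2 OH⁻(aq)
With molar solubility s: [Mg²⁺] = s, [OH⁻] = 2s.
Ksp = [Mg²⁺][OH⁻]^2 = s · (2s)^2 = 4s^3
4s^3 = 1.12×10⁻¹¹  ⇒  s^3 = 2.80×10⁻¹²
s = 1.41×10⁻⁴ M

1.41×10⁻⁴ M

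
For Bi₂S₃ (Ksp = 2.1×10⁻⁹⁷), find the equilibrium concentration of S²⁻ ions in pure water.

Bi₂S₃(s) ⇌ 2 Bi³⁺(aq) + 3 S²⁻(aq)
For each mole of Bi₂S₃ that dissolves per liter, [Bi³⁺] = 2s and [S²⁻] = 3s; let s denote this solubility.
Ksp = [Bi³⁺]^2[S²⁻]^3 = (2s)^2 · (3s)^3 = 108s^5 = 2.1×10⁻⁹⁷
s = 1.8×10⁻²⁰ mol/L
[S²⁻] = 3s = 5.4×10⁻²⁰ mol/L

5.4×10⁻²⁰ M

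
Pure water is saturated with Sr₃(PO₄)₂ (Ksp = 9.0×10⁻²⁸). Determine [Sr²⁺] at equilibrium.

4.6×10⁻⁶ M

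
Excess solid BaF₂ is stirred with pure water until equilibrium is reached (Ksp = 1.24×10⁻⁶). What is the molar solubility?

6.77×10⁻³ M

BaF₂(s) ⇌ Ba²⁺(aq) + 2 F⁻(aq)
If s mol/L of BaF₂ dissolves, [Ba²⁺] = s and [F⁻] = 2s.
Ksp = [Ba²⁺][F⁻]^2 = s · (2s)^2 = 4s^3
4s^3 = 1.24×10⁻⁶  ⇒  s^3 = 3.10×10⁻⁷
s = (3.10×10⁻⁷)^(1/3) = 6.77×10⁻³ M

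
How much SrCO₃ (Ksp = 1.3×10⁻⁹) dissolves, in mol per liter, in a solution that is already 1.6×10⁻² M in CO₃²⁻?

8.1×10⁻⁸ M

SrCO₃(s) ⇌ Sr²⁺(aq) + CO₃²⁻(aq)
With CO₃²⁻ already at 1.6×10⁻² M and s small, take [CO₃²⁻] ≈ 1.6×10⁻² M and [Sr²⁺] = s.
Ksp = [Sr²⁺][CO₃²⁻] = s(1.6×10⁻²)
s = 1.3×10⁻⁹ / (1.6×10⁻²) = 8.1×10⁻⁸
s = 8.1×10⁻⁸ M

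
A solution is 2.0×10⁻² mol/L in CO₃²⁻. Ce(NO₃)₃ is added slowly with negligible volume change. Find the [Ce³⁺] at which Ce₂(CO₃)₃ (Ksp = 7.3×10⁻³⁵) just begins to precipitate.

A salt starts to precipitate once the ion product Q reaches its Ksp.
Ce₂(CO₃)₃(s) ⇌ 2 Ce³⁺(aq) + 3 CO₃²⁻(aq)
Ksp = [Ce³⁺]^2[CO₃²⁻]^3 = [Ce³⁺]^2(2.0×10⁻²)^3
[Ce³⁺]^2 = 7.3×10⁻³⁵ / (2.0×10⁻²)^3 = 9.1×10⁻³⁰
[Ce³⁺] = 3.0×10⁻¹⁵ mol/L

3.0×10⁻¹⁵ M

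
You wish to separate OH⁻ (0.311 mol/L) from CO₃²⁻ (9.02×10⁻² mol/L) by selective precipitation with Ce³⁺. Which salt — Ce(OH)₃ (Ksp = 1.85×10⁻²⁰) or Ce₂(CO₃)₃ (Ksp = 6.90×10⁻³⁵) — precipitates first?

Ce(OH)₃

The threshold for precipitation is Q = Ksp.
For Ce(OH)₃: [Ce³⁺] = (Ksp/[OH⁻]^3) = 6.15×10⁻¹⁹ mol/L
For Ce₂(CO₃)₃: [Ce³⁺] = (Ksp/[CO₃²⁻]^3)^(1/2) = 3.07×10⁻¹⁶ mol/L
The smaller threshold [Ce³⁺] is reached first, so Ce(OH)₃ precipitates first.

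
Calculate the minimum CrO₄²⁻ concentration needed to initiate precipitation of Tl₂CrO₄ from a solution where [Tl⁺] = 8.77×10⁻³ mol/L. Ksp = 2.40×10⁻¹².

3.12×10⁻⁸ M

The threshold for precipitation is Q = Ksp.
Tl₂CrO₄(s) ⇌ 2 Tl⁺(aq) + CrO₄²⁻(aq)
Ksp = [Tl⁺]^2[CrO₄²⁻] = [CrO₄²⁻](8.77×10⁻³)^2
[CrO₄²⁻] = 2.40×10⁻¹² / (8.77×10⁻³)^2 = 3.12×10⁻⁸
[CrO₄²⁻] = 3.12×10⁻⁸ mol/L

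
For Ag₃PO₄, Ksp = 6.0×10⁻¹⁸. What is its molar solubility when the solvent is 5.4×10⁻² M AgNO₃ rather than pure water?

3.8×10⁻¹⁴ M

Ag₃PO₄(s) ⇌ 3 Ag⁺(aq) + PO₄³⁻(aq)
Let s be the solubility of Ag₃PO₄ here. The common ion gives [Ag⁺] ≈ 5.4×10⁻² M, and [PO₄³⁻] = s.
Ksp = [Ag⁺]^3[PO₄³⁻] = (5.4×10⁻²)^3s
s = 6.0×10⁻¹⁸ / (5.4×10⁻²)^3 = 3.8×10⁻¹⁴
s = 3.8×10⁻¹⁴ M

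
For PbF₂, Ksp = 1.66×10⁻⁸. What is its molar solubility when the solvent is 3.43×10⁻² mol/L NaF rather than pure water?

PbF₂(s) ⇌ Pb²⁺(aq) + 2 F⁻(aq)
F⁻ is already present at 3.43×10⁻² mol/L. If s mol/L of PbF₂ dissolves, [Pb²⁺] = s while [F⁻] ≈ 3.43×10⁻² mol/L.
Ksp = [Pb²⁺][F⁻]^2 = s(3.43×10⁻²)^2
s = 1.66×10⁻⁸ / (3.43×10⁻²)^2 = 1.41×10⁻⁵
s = 1.41×10⁻⁵ mol/L

1.41×10⁻⁵ M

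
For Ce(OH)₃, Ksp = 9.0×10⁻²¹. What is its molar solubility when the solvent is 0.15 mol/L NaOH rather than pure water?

Ce(OH)₃(s) ⇌ Ce³⁺(aq) + 3 OH⁻(aq)
With OH⁻ already at 0.15 mol/L and s small, take [OH⁻] ≈ 0.15 mol/L and [Ce³⁺] = s.
Ksp = [Ce³⁺][OH⁻]^3 = s(0.15)^3
s = 9.0×10⁻²¹ / (0.15)^3 = 2.7×10⁻¹⁸
s = 2.7×10⁻¹⁸ mol/L

2.7×10⁻¹⁸ M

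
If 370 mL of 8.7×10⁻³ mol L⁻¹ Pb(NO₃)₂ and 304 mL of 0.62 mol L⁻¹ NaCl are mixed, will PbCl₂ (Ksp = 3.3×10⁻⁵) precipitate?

Total volume after mixing = 370 + 304 = 674 mL.
[Pb²⁺] = (8.7×10⁻³)(370)/674 = 4.8×10⁻³ mol L⁻¹
[Cl⁻] = (0.62)(304)/674 = 0.28 mol L⁻¹
Q = [Pb²⁺][Cl⁻]^2 = 3.7×10⁻⁴
Q = 3.7×10⁻⁴ > Ksp = 3.3×10⁻⁵, so the solution is supersaturated and PbCl₂ precipitates.

Yes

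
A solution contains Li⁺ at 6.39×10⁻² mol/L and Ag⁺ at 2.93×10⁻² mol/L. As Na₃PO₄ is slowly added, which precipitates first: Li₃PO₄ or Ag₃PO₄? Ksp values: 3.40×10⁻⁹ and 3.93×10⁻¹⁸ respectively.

Ag₃PO₄

Precipitation begins when Q = Ksp.
For Li₃PO₄: [PO₄³⁻] = (Ksp/[Li⁺]^3) = 1.30×10⁻⁵ mol/L
For Ag₃PO₄: [PO₄³⁻] = (Ksp/[Ag⁺]^3) = 1.56×10⁻¹³ mol/L
The smaller threshold [PO₄³⁻] is reached first, so Ag₃PO₄ precipitates first.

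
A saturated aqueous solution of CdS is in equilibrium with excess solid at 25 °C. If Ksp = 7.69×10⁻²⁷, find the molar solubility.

CdS(s) ⇌ Cd²⁺(aq) + S²⁻(aq)
Call the molar solubility s, so that [Cd²⁺] = s and [S²⁻] = s.
Ksp = [Cd²⁺][S²⁻] = s · s = s^2
s^2 = 7.69×10⁻²⁷
Taking the 2nd root, s = 8.77×10⁻¹⁴ mol L⁻¹.

8.77×10⁻¹⁴ M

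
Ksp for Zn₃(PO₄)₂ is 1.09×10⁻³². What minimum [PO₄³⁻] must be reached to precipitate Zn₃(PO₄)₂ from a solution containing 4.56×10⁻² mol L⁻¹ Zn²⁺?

Precipitation begins when Q = Ksp.
Zn₃(PO₄)₂(s) ⇌ 3 Zn²⁺(aq) + 2 PO₄³⁻(aq)
Ksp = [Zn²⁺]^3[PO₄³⁻]^2 = [PO₄³⁻]^2(4.56×10⁻²)^3
[PO₄³⁻]^2 = 1.09×10⁻³² / (4.56×10⁻²)^3 = 1.15×10⁻²⁸
[PO₄³⁻] = 1.07×10⁻¹⁴ mol L⁻¹

1.07×10⁻¹⁴ M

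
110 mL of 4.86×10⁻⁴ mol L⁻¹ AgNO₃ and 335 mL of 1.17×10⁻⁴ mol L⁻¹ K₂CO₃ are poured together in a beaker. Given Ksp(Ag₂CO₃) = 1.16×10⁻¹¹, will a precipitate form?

After mixing, V = 110 mL + 335 mL = 445 mL.
[Ag⁺] = (4.86×10⁻⁴)(110)/445 = 1.20×10⁻⁴ mol L⁻¹
[CO₃²⁻] = (1.17×10⁻⁴)(335)/445 = 8.81×10⁻⁵ mol L⁻¹
Q = [Ag⁺]^2[CO₃²⁻] = 1.27×10⁻¹²
Q = 1.27×10⁻¹² < Ksp = 1.16×10⁻¹¹, so the solution is unsaturated and no precipitate forms.

No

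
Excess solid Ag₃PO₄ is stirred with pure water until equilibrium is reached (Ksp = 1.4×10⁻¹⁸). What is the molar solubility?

1.5×10⁻⁵ M

Ag₃PO₄(s) ⇌ 3 Ag⁺(aq) + PO₄³⁻(aq)
Let s be the molar solubility. Then [Ag⁺] = 3s and [PO₄³⁻] = s.
Ksp = [Ag⁺]^3[PO₄³⁻] = (3s)^3 · s = 27s^4
27s^4 = 1.4×10⁻¹⁸  ⇒  s^4 = 5.2×10⁻²⁰
s = 1.5×10⁻⁵ mol/L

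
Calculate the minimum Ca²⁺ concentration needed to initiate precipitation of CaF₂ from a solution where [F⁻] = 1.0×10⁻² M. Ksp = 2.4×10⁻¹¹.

Each salt precipitates once Q = Ksp for that salt.
CaF₂(s) ⇌ Ca²⁺(aq) + 2 F⁻(aq)
Ksp = [Ca²⁺][F⁻]^2 = [Ca²⁺](1.0×10⁻²)^2
[Ca²⁺] = 2.4×10⁻¹¹ / (1.0×10⁻²)^2 = 2.4×10⁻⁷
[Ca²⁺] = 2.4×10⁻⁷ M

2.4×10⁻⁷ M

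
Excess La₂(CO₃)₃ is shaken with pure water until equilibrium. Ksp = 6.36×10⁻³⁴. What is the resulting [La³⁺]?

La₂(CO₃)₃(s) ⇌ 2 La³⁺(aq) + 3 CO₃²⁻(aq)
With molar solubility s: [La³⁺] = 2s, [CO₃²⁻] = 3s.
Ksp = [La³⁺]^2[CO₃²⁻]^3 = (2s)^2 · (3s)^3 = 108s^5 = 6.36×10⁻³⁴
s = 9.00×10⁻⁸ mol L⁻¹
[La³⁺] = 2s = 1.80×10⁻⁷ mol L⁻¹

1.80×10⁻⁷ M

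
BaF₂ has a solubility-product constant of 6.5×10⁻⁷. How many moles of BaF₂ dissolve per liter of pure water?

5.5×10⁻³ M

BaF₂(s) ⇌ Ba²⁺(aq) + 2 F⁻(aq)
If s mol/L of BaF₂ dissolves, [Ba²⁺] = s and [F⁻] = 2s.
Ksp = [Ba²⁺][F⁻]^2 = s · (2s)^2 = 4s^3
4s^3 = 6.5×10⁻⁷  ⇒  s^3 = 1.6×10⁻⁷
s = 5.5×10⁻³ mol/L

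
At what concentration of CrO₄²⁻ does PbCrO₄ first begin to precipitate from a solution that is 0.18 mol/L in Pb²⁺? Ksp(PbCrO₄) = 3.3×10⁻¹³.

Precipitation of each salt begins when its ion product equals Ksp.
PbCrO₄(s) ⇌ Pb²⁺(aq) + CrO₄²⁻(aq)
Ksp = [Pb²⁺][CrO₄²⁻] = [CrO₄²⁻](0.18)
[CrO₄²⁻] = 3.3×10⁻¹³ / (0.18) = 1.8×10⁻¹²
[CrO₄²⁻] = 1.8×10⁻¹² mol/L

1.8×10⁻¹² M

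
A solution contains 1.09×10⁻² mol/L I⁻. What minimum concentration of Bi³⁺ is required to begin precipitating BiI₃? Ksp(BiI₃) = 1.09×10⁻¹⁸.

8.42×10⁻¹³ M

Precipitation of each salt begins when its ion product equals Ksp.
BiI₃(s) ⇌ Bi³⁺(aq) + 3 I⁻(aq)
Ksp = [Bi³⁺][I⁻]^3 = [Bi³⁺](1.09×10⁻²)^3
[Bi³⁺] = 1.09×10⁻¹⁸ / (1.09×10⁻²)^3 = 8.42×10⁻¹³
[Bi³⁺] = 8.42×10⁻¹³ mol/L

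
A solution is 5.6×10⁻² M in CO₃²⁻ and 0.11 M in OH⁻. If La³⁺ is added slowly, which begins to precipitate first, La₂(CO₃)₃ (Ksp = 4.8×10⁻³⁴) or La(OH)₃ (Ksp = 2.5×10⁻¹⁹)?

La(OH)₃

Precipitation of each salt begins when its ion product equals Ksp.
For La₂(CO₃)₃: [La³⁺] = (Ksp/[CO₃²⁻]^3)^(1/2) = 1.7×10⁻¹⁵ M
For La(OH)₃: [La³⁺] = (Ksp/[OH⁻]^3) = 1.9×10⁻¹⁶ M
La(OH)₃ requires the lower [La³⁺], so it precipitates first.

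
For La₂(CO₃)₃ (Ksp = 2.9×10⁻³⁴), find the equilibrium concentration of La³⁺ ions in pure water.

1.5×10⁻⁷ M

La₂(CO₃)₃(s) ⇌ 2 La³⁺(aq) + 3 CO₃²⁻(aq)
Let s be the molar solubility. Then [La³⁺] = 2s and [CO₃²⁻] = 3s.
Ksp = [La³⁺]^2[CO₃²⁻]^3 = (2s)^2 · (3s)^3 = 108s^5 = 2.9×10⁻³⁴
s = 7.7×10⁻⁸ mol/L
[La³⁺] = 2s = 1.5×10⁻⁷ mol/L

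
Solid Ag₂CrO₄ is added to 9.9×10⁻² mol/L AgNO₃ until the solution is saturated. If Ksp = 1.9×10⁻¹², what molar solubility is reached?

1.9×10⁻¹⁰ M

Ag₂CrO₄(s) ⇌ 2 Ag⁺(aq) + CrO₄²⁻(aq)
With Ag⁺ already at 9.9×10⁻² mol/L and s small, take [Ag⁺] ≈ 9.9×10⁻² mol/L and [CrO₄²⁻] = s.
Ksp = [Ag⁺]^2[CrO₄²⁻] = (9.9×10⁻²)^2s
s = 1.9×10⁻¹² / (9.9×10⁻²)^2 = 1.9×10⁻¹⁰
s = 1.9×10⁻¹⁰ mol/L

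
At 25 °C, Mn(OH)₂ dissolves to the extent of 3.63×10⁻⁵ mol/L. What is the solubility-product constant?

Ksp = 1.91×10⁻¹³

Mn(OH)₂(s) ⇌ Mn²⁺(aq) + 2 OH⁻(aq)
If s mol/L of Mn(OH)₂ dissolves, [Mn²⁺] = s and [OH⁻] = 2s.
Ksp = [Mn²⁺][OH⁻]^2 = s · (2s)^2 = 4s^3
Ksp = 4 × (3.63×10⁻⁵)^3 = 1.91×10⁻¹³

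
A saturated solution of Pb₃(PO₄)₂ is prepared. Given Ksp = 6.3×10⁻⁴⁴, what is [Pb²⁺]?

2.7×10⁻⁹ M

Pb₃(PO₄)₂(s) ⇌ 3 Pb²⁺(aq) + 2 PO₄³⁻(aq)
Let s be the molar solubility. Then [Pb²⁺] = 3s and [PO₄³⁻] = 2s.
Ksp = [Pb²⁺]^3[PO₄³⁻]^2 = (3s)^3 · (2s)^2 = 108s^5 = 6.3×10⁻⁴⁴
s = 9.0×10⁻¹⁰ mol L⁻¹
[Pb²⁺] = 3s = 2.7×10⁻⁹ mol L⁻¹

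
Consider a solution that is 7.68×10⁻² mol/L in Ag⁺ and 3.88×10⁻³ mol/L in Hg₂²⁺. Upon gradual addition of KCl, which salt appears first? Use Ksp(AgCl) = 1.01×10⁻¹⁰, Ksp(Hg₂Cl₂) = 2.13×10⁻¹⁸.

AgCl

Precipitation begins when Q = Ksp.
For AgCl: [Cl⁻] = (Ksp/[Ag⁺]) = 1.32×10⁻⁹ mol/L
For Hg₂Cl₂: [Cl⁻] = (Ksp/[Hg₂²⁺])^(1/2) = 2.34×10⁻⁸ mol/L
AgCl requires the lower [Cl⁻], so it precipitates first.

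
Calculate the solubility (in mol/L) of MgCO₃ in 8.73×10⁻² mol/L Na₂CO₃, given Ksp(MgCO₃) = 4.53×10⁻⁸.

MgCO₃(s) ⇌ Mg²⁺(aq) + CO₃²⁻(aq)
The solution already contains CO₃²⁻ at 8.73×10⁻² mol/L. Let s be the molar solubility of MgCO₃.
[CO₃²⁻] ≈ 8.73×10⁻² mol/L (common ion dominates); [Mg²⁺] = s.
Ksp = [Mg²⁺][CO₃²⁻] = s(8.73×10⁻²)
s = 4.53×10⁻⁸ / (8.73×10⁻²) = 5.19×10⁻⁷
s = 5.19×10⁻⁷ mol/L

5.19×10⁻⁷ M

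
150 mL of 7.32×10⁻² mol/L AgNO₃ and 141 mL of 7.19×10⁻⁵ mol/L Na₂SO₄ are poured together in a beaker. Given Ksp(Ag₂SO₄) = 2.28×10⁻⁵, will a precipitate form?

Total volume after mixing = 150 + 141 = 291 mL.
[Ag⁺] = (7.32×10⁻²)(150)/291 = 3.77×10⁻² mol/L
[SO₄²⁻] = (7.19×10⁻⁵)(141)/291 = 3.48×10⁻⁵ mol/L
Q = [Ag⁺]^2[SO₄²⁻] = 4.96×10⁻⁸
Q = 4.96×10⁻⁸ < Ksp = 2.28×10⁻⁵, so the solution is unsaturated and no precipitate forms.

No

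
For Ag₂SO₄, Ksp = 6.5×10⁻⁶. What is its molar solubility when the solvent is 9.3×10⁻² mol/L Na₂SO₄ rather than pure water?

4.2×10⁻³ M

Ag₂SO₄(s) ⇌ 2 Ag⁺(aq) + SO₄²⁻(aq)
SO₄²⁻ is already present at 9.3×10⁻² mol/L. If s mol/L of Ag₂SO₄ dissolves, [Ag⁺] = 2s while [SO₄²⁻] ≈ 9.3×10⁻² mol/L.
Ksp = [Ag⁺]^2[SO₄²⁻] = (2s)^2(9.3×10⁻²)
(2s)^2 = 6.5×10⁻⁶ / (9.3×10⁻²) = 7.0×10⁻⁵
s = 4.2×10⁻³ mol/L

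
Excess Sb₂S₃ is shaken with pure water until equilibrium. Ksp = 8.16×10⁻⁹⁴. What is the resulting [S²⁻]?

2.84×10⁻¹⁹ M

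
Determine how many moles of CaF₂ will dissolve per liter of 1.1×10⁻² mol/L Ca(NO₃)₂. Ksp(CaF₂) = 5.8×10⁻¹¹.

CaF₂(s) ⇌ Ca²⁺(aq) + 2 F⁻(aq)
Ca²⁺ is already present at 1.1×10⁻² mol/L. If s mol/L of CaF₂ dissolves, [F⁻] = 2s while [Ca²⁺] ≈ 1.1×10⁻² mol/L.
Ksp = [Ca²⁺][F⁻]^2 = (1.1×10⁻²)(2s)^2
(2s)^2 = 5.8×10⁻¹¹ / (1.1×10⁻²) = 5.3×10⁻⁹
s = 3.6×10⁻⁵ mol/L

3.6×10⁻⁵ M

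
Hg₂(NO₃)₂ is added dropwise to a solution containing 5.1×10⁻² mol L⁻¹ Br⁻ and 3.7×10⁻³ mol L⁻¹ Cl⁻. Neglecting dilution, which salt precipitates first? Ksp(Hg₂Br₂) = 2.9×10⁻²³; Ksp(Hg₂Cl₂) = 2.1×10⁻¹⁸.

Hg₂Br₂

A salt starts to precipitate once the ion product Q reaches its Ksp.
For Hg₂Br₂: [Hg₂²⁺] = (Ksp/[Br⁻]^2) = 1.1×10⁻²⁰ mol L⁻¹
For Hg₂Cl₂: [Hg₂²⁺] = (Ksp/[Cl⁻]^2) = 1.5×10⁻¹³ mol L⁻¹
Since Hg₂Br₂ needs less Hg₂²⁺ to reach saturation, it precipitates first.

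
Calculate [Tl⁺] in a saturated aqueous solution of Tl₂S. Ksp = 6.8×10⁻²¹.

Tl₂S(s) ⇌ 2 Tl⁺(aq) + S²⁻(aq)
Call the molar solubility s, so that [Tl⁺] = 2s and [S²⁻] = s.
Ksp = [Tl⁺]^2[S²⁻] = (2s)^2 · s = 4s^3 = 6.8×10⁻²¹
s = 1.2×10⁻⁷ mol L⁻¹
[Tl⁺] = 2s = 2.4×10⁻⁷ mol L⁻¹

2.4×10⁻⁷ M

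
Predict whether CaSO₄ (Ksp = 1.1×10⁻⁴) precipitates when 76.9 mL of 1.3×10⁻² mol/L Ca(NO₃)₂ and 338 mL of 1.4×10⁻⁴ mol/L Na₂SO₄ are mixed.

The combined volume is 414.9 mL.
[Ca²⁺] = (1.3×10⁻²)(76.9)/414.9 = 2.4×10⁻³ mol/L
[SO₄²⁻] = (1.4×10⁻⁴)(338)/414.9 = 1.1×10⁻⁴ mol/L
Q = [Ca²⁺][SO₄²⁻] = 2.7×10⁻⁷
Q = 2.7×10⁻⁷ < Ksp = 1.1×10⁻⁴, so the solution is unsaturated and no precipitate forms.

No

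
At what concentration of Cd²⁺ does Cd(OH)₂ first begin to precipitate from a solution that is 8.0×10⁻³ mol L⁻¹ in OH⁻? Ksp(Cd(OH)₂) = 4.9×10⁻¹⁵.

7.7×10⁻¹¹ M

The threshold for precipitation is Q = Ksp.
Cd(OH)₂(s) ⇌ Cd²⁺(aq) + 2 OH⁻(aq)
Ksp = [Cd²⁺][OH⁻]^2 = [Cd²⁺](8.0×10⁻³)^2
[Cd²⁺] = 4.9×10⁻¹⁵ / (8.0×10⁻³)^2 = 7.7×10⁻¹¹
[Cd²⁺] = 7.7×10⁻¹¹ mol L⁻¹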